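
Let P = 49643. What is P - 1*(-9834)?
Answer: 59477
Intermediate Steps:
P - 1*(-9834) = 49643 - 1*(-9834) = 49643 + 9834 = 59477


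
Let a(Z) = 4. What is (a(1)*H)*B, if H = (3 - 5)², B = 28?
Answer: 448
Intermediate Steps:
H = 4 (H = (-2)² = 4)
(a(1)*H)*B = (4*4)*28 = 16*28 = 448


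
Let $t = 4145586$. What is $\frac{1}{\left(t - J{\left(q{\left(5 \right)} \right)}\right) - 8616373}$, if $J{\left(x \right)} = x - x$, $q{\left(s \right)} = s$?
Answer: $- \frac{1}{4470787} \approx -2.2367 \cdot 10^{-7}$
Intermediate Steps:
$J{\left(x \right)} = 0$
$\frac{1}{\left(t - J{\left(q{\left(5 \right)} \right)}\right) - 8616373} = \frac{1}{\left(4145586 - 0\right) - 8616373} = \frac{1}{\left(4145586 + 0\right) - 8616373} = \frac{1}{4145586 - 8616373} = \frac{1}{-4470787} = - \frac{1}{4470787}$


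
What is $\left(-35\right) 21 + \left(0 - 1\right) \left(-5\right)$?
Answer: $-730$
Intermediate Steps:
$\left(-35\right) 21 + \left(0 - 1\right) \left(-5\right) = -735 - -5 = -735 + 5 = -730$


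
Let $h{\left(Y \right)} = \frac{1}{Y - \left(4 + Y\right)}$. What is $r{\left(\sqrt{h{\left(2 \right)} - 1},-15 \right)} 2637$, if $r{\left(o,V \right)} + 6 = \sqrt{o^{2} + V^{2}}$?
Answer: $-15822 + \frac{2637 \sqrt{895}}{2} \approx 23623.0$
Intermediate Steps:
$h{\left(Y \right)} = - \frac{1}{4}$ ($h{\left(Y \right)} = \frac{1}{-4} = - \frac{1}{4}$)
$r{\left(o,V \right)} = -6 + \sqrt{V^{2} + o^{2}}$ ($r{\left(o,V \right)} = -6 + \sqrt{o^{2} + V^{2}} = -6 + \sqrt{V^{2} + o^{2}}$)
$r{\left(\sqrt{h{\left(2 \right)} - 1},-15 \right)} 2637 = \left(-6 + \sqrt{\left(-15\right)^{2} + \left(\sqrt{- \frac{1}{4} - 1}\right)^{2}}\right) 2637 = \left(-6 + \sqrt{225 + \left(\sqrt{- \frac{5}{4}}\right)^{2}}\right) 2637 = \left(-6 + \sqrt{225 + \left(\frac{i \sqrt{5}}{2}\right)^{2}}\right) 2637 = \left(-6 + \sqrt{225 - \frac{5}{4}}\right) 2637 = \left(-6 + \sqrt{\frac{895}{4}}\right) 2637 = \left(-6 + \frac{\sqrt{895}}{2}\right) 2637 = -15822 + \frac{2637 \sqrt{895}}{2}$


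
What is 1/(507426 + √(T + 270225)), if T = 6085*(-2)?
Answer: 507426/257480887421 - √258055/257480887421 ≈ 1.9688e-6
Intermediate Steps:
T = -12170
1/(507426 + √(T + 270225)) = 1/(507426 + √(-12170 + 270225)) = 1/(507426 + √258055)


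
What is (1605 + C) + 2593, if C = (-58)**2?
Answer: 7562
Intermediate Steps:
C = 3364
(1605 + C) + 2593 = (1605 + 3364) + 2593 = 4969 + 2593 = 7562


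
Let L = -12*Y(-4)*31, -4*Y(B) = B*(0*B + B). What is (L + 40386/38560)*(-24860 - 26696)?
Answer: -370028148537/4820 ≈ -7.6769e+7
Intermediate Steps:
Y(B) = -B**2/4 (Y(B) = -B*(0*B + B)/4 = -B*(0 + B)/4 = -B*B/4 = -B**2/4)
L = 1488 (L = -(-3)*(-4)**2*31 = -(-3)*16*31 = -12*(-4)*31 = 48*31 = 1488)
(L + 40386/38560)*(-24860 - 26696) = (1488 + 40386/38560)*(-24860 - 26696) = (1488 + 40386*(1/38560))*(-51556) = (1488 + 20193/19280)*(-51556) = (28708833/19280)*(-51556) = -370028148537/4820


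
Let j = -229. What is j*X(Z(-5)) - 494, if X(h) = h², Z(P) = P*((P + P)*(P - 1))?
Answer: -20610494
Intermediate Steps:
Z(P) = 2*P²*(-1 + P) (Z(P) = P*((2*P)*(-1 + P)) = P*(2*P*(-1 + P)) = 2*P²*(-1 + P))
j*X(Z(-5)) - 494 = -229*2500*(-1 - 5)² - 494 = -229*(2*25*(-6))² - 494 = -229*(-300)² - 494 = -229*90000 - 494 = -20610000 - 494 = -20610494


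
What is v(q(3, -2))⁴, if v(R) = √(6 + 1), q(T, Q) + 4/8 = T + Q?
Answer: 49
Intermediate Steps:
q(T, Q) = -½ + Q + T (q(T, Q) = -½ + (T + Q) = -½ + (Q + T) = -½ + Q + T)
v(R) = √7
v(q(3, -2))⁴ = (√7)⁴ = 49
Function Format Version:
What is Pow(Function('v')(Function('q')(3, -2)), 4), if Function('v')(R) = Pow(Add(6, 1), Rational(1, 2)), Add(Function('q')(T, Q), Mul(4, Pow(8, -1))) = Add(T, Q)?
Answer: 49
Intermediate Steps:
Function('q')(T, Q) = Add(Rational(-1, 2), Q, T) (Function('q')(T, Q) = Add(Rational(-1, 2), Add(T, Q)) = Add(Rational(-1, 2), Add(Q, T)) = Add(Rational(-1, 2), Q, T))
Function('v')(R) = Pow(7, Rational(1, 2))
Pow(Function('v')(Function('q')(3, -2)), 4) = Pow(Pow(7, Rational(1, 2)), 4) = 49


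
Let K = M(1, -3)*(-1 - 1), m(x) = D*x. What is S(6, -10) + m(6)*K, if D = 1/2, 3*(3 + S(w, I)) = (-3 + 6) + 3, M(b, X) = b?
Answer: -7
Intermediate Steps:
S(w, I) = -1 (S(w, I) = -3 + ((-3 + 6) + 3)/3 = -3 + (3 + 3)/3 = -3 + (⅓)*6 = -3 + 2 = -1)
D = ½ (D = 1*(½) = ½ ≈ 0.50000)
m(x) = x/2
K = -2 (K = 1*(-1 - 1) = 1*(-2) = -2)
S(6, -10) + m(6)*K = -1 + ((½)*6)*(-2) = -1 + 3*(-2) = -1 - 6 = -7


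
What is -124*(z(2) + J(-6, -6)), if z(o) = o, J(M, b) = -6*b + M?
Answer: -3968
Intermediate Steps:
J(M, b) = M - 6*b
-124*(z(2) + J(-6, -6)) = -124*(2 + (-6 - 6*(-6))) = -124*(2 + (-6 + 36)) = -124*(2 + 30) = -124*32 = -3968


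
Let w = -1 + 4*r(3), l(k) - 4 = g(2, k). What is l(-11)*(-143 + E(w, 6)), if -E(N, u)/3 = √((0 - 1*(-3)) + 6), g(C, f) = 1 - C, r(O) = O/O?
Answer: -456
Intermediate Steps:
r(O) = 1
l(k) = 3 (l(k) = 4 + (1 - 1*2) = 4 + (1 - 2) = 4 - 1 = 3)
w = 3 (w = -1 + 4*1 = -1 + 4 = 3)
E(N, u) = -9 (E(N, u) = -3*√((0 - 1*(-3)) + 6) = -3*√((0 + 3) + 6) = -3*√(3 + 6) = -3*√9 = -3*3 = -9)
l(-11)*(-143 + E(w, 6)) = 3*(-143 - 9) = 3*(-152) = -456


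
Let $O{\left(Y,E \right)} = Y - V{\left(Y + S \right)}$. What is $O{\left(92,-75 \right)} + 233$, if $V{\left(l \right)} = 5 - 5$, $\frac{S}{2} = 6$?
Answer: $325$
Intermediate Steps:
$S = 12$ ($S = 2 \cdot 6 = 12$)
$V{\left(l \right)} = 0$ ($V{\left(l \right)} = 5 - 5 = 0$)
$O{\left(Y,E \right)} = Y$ ($O{\left(Y,E \right)} = Y - 0 = Y + 0 = Y$)
$O{\left(92,-75 \right)} + 233 = 92 + 233 = 325$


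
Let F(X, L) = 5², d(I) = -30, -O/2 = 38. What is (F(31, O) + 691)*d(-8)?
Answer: -21480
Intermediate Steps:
O = -76 (O = -2*38 = -76)
F(X, L) = 25
(F(31, O) + 691)*d(-8) = (25 + 691)*(-30) = 716*(-30) = -21480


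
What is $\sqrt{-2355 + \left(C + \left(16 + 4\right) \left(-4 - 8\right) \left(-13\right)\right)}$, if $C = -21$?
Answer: $2 \sqrt{186} \approx 27.276$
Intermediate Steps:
$\sqrt{-2355 + \left(C + \left(16 + 4\right) \left(-4 - 8\right) \left(-13\right)\right)} = \sqrt{-2355 - \left(21 - \left(16 + 4\right) \left(-4 - 8\right) \left(-13\right)\right)} = \sqrt{-2355 - \left(21 - 20 \left(-12\right) \left(-13\right)\right)} = \sqrt{-2355 - -3099} = \sqrt{-2355 + \left(-21 + 3120\right)} = \sqrt{-2355 + 3099} = \sqrt{744} = 2 \sqrt{186}$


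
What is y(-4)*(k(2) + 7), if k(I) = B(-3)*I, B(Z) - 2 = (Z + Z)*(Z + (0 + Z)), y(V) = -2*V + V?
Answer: 332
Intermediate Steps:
y(V) = -V
B(Z) = 2 + 4*Z**2 (B(Z) = 2 + (Z + Z)*(Z + (0 + Z)) = 2 + (2*Z)*(Z + Z) = 2 + (2*Z)*(2*Z) = 2 + 4*Z**2)
k(I) = 38*I (k(I) = (2 + 4*(-3)**2)*I = (2 + 4*9)*I = (2 + 36)*I = 38*I)
y(-4)*(k(2) + 7) = (-1*(-4))*(38*2 + 7) = 4*(76 + 7) = 4*83 = 332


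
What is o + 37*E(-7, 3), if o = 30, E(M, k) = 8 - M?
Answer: 585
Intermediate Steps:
o + 37*E(-7, 3) = 30 + 37*(8 - 1*(-7)) = 30 + 37*(8 + 7) = 30 + 37*15 = 30 + 555 = 585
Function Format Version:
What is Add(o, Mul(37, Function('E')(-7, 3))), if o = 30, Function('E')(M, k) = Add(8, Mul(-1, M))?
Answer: 585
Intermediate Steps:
Add(o, Mul(37, Function('E')(-7, 3))) = Add(30, Mul(37, Add(8, Mul(-1, -7)))) = Add(30, Mul(37, Add(8, 7))) = Add(30, Mul(37, 15)) = Add(30, 555) = 585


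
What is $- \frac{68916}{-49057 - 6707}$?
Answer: $\frac{5743}{4647} \approx 1.2359$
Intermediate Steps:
$- \frac{68916}{-49057 - 6707} = - \frac{68916}{-55764} = \left(-68916\right) \left(- \frac{1}{55764}\right) = \frac{5743}{4647}$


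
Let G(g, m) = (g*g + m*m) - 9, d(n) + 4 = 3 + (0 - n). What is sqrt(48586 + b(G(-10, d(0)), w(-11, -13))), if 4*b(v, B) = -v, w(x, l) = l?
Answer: sqrt(48563) ≈ 220.37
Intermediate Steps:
d(n) = -1 - n (d(n) = -4 + (3 + (0 - n)) = -4 + (3 - n) = -1 - n)
G(g, m) = -9 + g**2 + m**2 (G(g, m) = (g**2 + m**2) - 9 = -9 + g**2 + m**2)
b(v, B) = -v/4 (b(v, B) = (-v)/4 = -v/4)
sqrt(48586 + b(G(-10, d(0)), w(-11, -13))) = sqrt(48586 - (-9 + (-10)**2 + (-1 - 1*0)**2)/4) = sqrt(48586 - (-9 + 100 + (-1 + 0)**2)/4) = sqrt(48586 - (-9 + 100 + (-1)**2)/4) = sqrt(48586 - (-9 + 100 + 1)/4) = sqrt(48586 - 1/4*92) = sqrt(48586 - 23) = sqrt(48563)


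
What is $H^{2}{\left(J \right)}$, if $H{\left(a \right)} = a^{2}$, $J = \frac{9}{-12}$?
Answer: $\frac{81}{256} \approx 0.31641$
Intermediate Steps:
$J = - \frac{3}{4}$ ($J = 9 \left(- \frac{1}{12}\right) = - \frac{3}{4} \approx -0.75$)
$H^{2}{\left(J \right)} = \left(\left(- \frac{3}{4}\right)^{2}\right)^{2} = \left(\frac{9}{16}\right)^{2} = \frac{81}{256}$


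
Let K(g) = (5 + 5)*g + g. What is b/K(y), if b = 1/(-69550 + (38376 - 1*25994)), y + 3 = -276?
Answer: 1/175448592 ≈ 5.6997e-9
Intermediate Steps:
y = -279 (y = -3 - 276 = -279)
K(g) = 11*g (K(g) = 10*g + g = 11*g)
b = -1/57168 (b = 1/(-69550 + (38376 - 25994)) = 1/(-69550 + 12382) = 1/(-57168) = -1/57168 ≈ -1.7492e-5)
b/K(y) = -1/(57168*(11*(-279))) = -1/57168/(-3069) = -1/57168*(-1/3069) = 1/175448592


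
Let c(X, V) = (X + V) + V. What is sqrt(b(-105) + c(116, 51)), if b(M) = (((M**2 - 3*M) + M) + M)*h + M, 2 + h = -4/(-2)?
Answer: sqrt(113) ≈ 10.630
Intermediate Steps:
c(X, V) = X + 2*V (c(X, V) = (V + X) + V = X + 2*V)
h = 0 (h = -2 - 4/(-2) = -2 - 4*(-1/2) = -2 + 2 = 0)
b(M) = M (b(M) = (((M**2 - 3*M) + M) + M)*0 + M = ((M**2 - 2*M) + M)*0 + M = (M**2 - M)*0 + M = 0 + M = M)
sqrt(b(-105) + c(116, 51)) = sqrt(-105 + (116 + 2*51)) = sqrt(-105 + (116 + 102)) = sqrt(-105 + 218) = sqrt(113)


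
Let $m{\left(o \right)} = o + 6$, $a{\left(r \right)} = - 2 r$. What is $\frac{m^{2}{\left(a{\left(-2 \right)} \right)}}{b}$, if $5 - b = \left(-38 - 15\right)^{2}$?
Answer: $- \frac{25}{701} \approx -0.035663$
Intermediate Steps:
$b = -2804$ ($b = 5 - \left(-38 - 15\right)^{2} = 5 - \left(-53\right)^{2} = 5 - 2809 = -2804$)
$m{\left(o \right)} = 6 + o$
$\frac{m^{2}{\left(a{\left(-2 \right)} \right)}}{b} = \frac{\left(6 - -4\right)^{2}}{-2804} = \left(6 + 4\right)^{2} \left(- \frac{1}{2804}\right) = 10^{2} \left(- \frac{1}{2804}\right) = 100 \left(- \frac{1}{2804}\right) = - \frac{25}{701}$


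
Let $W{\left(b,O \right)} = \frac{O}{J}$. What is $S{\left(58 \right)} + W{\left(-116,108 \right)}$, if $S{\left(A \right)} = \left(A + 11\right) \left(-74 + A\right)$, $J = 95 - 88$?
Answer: $- \frac{7620}{7} \approx -1088.6$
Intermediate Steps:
$J = 7$ ($J = 95 - 88 = 7$)
$S{\left(A \right)} = \left(-74 + A\right) \left(11 + A\right)$ ($S{\left(A \right)} = \left(11 + A\right) \left(-74 + A\right) = \left(-74 + A\right) \left(11 + A\right)$)
$W{\left(b,O \right)} = \frac{O}{7}$
$S{\left(58 \right)} + W{\left(-116,108 \right)} = \left(-814 + 58^{2} - 3654\right) + \frac{1}{7} \cdot 108 = \left(-814 + 3364 - 3654\right) + \frac{108}{7} = -1104 + \frac{108}{7} = - \frac{7620}{7}$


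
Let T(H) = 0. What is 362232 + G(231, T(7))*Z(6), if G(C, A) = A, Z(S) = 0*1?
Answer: 362232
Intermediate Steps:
Z(S) = 0
362232 + G(231, T(7))*Z(6) = 362232 + 0*0 = 362232 + 0 = 362232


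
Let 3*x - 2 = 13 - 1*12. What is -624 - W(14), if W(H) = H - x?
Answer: -637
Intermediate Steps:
x = 1 (x = 2/3 + (13 - 1*12)/3 = 2/3 + (13 - 12)/3 = 2/3 + (1/3)*1 = 2/3 + 1/3 = 1)
W(H) = -1 + H (W(H) = H - 1*1 = H - 1 = -1 + H)
-624 - W(14) = -624 - (-1 + 14) = -624 - 1*13 = -624 - 13 = -637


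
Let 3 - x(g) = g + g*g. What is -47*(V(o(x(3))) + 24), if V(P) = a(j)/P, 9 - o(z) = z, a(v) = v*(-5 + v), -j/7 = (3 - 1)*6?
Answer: -61946/3 ≈ -20649.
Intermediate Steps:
x(g) = 3 - g - g² (x(g) = 3 - (g + g*g) = 3 - (g + g²) = 3 + (-g - g²) = 3 - g - g²)
j = -84 (j = -7*(3 - 1)*6 = -14*6 = -7*12 = -84)
o(z) = 9 - z
V(P) = 7476/P (V(P) = (-84*(-5 - 84))/P = (-84*(-89))/P = 7476/P)
-47*(V(o(x(3))) + 24) = -47*(7476/(9 - (3 - 1*3 - 1*3²)) + 24) = -47*(7476/(9 - (3 - 3 - 1*9)) + 24) = -47*(7476/(9 - (3 - 3 - 9)) + 24) = -47*(7476/(9 - 1*(-9)) + 24) = -47*(7476/(9 + 9) + 24) = -47*(7476/18 + 24) = -47*(7476*(1/18) + 24) = -47*(1246/3 + 24) = -47*1318/3 = -61946/3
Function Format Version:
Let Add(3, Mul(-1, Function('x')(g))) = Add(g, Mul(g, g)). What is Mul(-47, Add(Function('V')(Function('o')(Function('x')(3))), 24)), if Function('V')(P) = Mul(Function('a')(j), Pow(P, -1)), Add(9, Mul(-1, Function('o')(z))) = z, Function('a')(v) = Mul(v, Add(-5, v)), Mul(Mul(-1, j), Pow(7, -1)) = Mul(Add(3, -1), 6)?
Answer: Rational(-61946, 3) ≈ -20649.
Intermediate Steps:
Function('x')(g) = Add(3, Mul(-1, g), Mul(-1, Pow(g, 2))) (Function('x')(g) = Add(3, Mul(-1, Add(g, Mul(g, g)))) = Add(3, Mul(-1, Add(g, Pow(g, 2)))) = Add(3, Add(Mul(-1, g), Mul(-1, Pow(g, 2)))) = Add(3, Mul(-1, g), Mul(-1, Pow(g, 2))))
j = -84 (j = Mul(-7, Mul(Add(3, -1), 6)) = Mul(-7, Mul(2, 6)) = Mul(-7, 12) = -84)
Function('o')(z) = Add(9, Mul(-1, z))
Function('V')(P) = Mul(7476, Pow(P, -1)) (Function('V')(P) = Mul(Mul(-84, Add(-5, -84)), Pow(P, -1)) = Mul(Mul(-84, -89), Pow(P, -1)) = Mul(7476, Pow(P, -1)))
Mul(-47, Add(Function('V')(Function('o')(Function('x')(3))), 24)) = Mul(-47, Add(Mul(7476, Pow(Add(9, Mul(-1, Add(3, Mul(-1, 3), Mul(-1, Pow(3, 2))))), -1)), 24)) = Mul(-47, Add(Mul(7476, Pow(Add(9, Mul(-1, Add(3, -3, Mul(-1, 9)))), -1)), 24)) = Mul(-47, Add(Mul(7476, Pow(Add(9, Mul(-1, Add(3, -3, -9))), -1)), 24)) = Mul(-47, Add(Mul(7476, Pow(Add(9, Mul(-1, -9)), -1)), 24)) = Mul(-47, Add(Mul(7476, Pow(Add(9, 9), -1)), 24)) = Mul(-47, Add(Mul(7476, Pow(18, -1)), 24)) = Mul(-47, Add(Mul(7476, Rational(1, 18)), 24)) = Mul(-47, Add(Rational(1246, 3), 24)) = Mul(-47, Rational(1318, 3)) = Rational(-61946, 3)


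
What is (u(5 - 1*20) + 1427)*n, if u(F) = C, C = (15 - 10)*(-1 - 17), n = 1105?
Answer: 1477385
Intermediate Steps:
C = -90 (C = 5*(-18) = -90)
u(F) = -90
(u(5 - 1*20) + 1427)*n = (-90 + 1427)*1105 = 1337*1105 = 1477385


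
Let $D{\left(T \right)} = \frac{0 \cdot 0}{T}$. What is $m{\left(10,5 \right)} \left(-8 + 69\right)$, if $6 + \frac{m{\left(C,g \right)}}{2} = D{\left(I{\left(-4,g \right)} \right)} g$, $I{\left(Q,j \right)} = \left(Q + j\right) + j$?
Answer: $-732$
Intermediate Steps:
$I{\left(Q,j \right)} = Q + 2 j$
$D{\left(T \right)} = 0$ ($D{\left(T \right)} = \frac{0}{T} = 0$)
$m{\left(C,g \right)} = -12$ ($m{\left(C,g \right)} = -12 + 2 \cdot 0 g = -12 + 2 \cdot 0 = -12 + 0 = -12$)
$m{\left(10,5 \right)} \left(-8 + 69\right) = - 12 \left(-8 + 69\right) = \left(-12\right) 61 = -732$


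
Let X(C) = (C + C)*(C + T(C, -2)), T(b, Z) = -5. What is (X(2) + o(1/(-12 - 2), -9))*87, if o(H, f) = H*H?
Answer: -204537/196 ≈ -1043.6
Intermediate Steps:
o(H, f) = H²
X(C) = 2*C*(-5 + C) (X(C) = (C + C)*(C - 5) = (2*C)*(-5 + C) = 2*C*(-5 + C))
(X(2) + o(1/(-12 - 2), -9))*87 = (2*2*(-5 + 2) + (1/(-12 - 2))²)*87 = (2*2*(-3) + (1/(-14))²)*87 = (-12 + (-1/14)²)*87 = (-12 + 1/196)*87 = -2351/196*87 = -204537/196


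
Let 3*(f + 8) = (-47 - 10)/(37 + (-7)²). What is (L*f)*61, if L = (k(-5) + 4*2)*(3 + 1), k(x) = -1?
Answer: -603778/43 ≈ -14041.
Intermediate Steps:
f = -707/86 (f = -8 + ((-47 - 10)/(37 + (-7)²))/3 = -8 + (-57/(37 + 49))/3 = -8 + (-57/86)/3 = -8 + (-57*1/86)/3 = -8 + (⅓)*(-57/86) = -8 - 19/86 = -707/86 ≈ -8.2209)
L = 28 (L = (-1 + 4*2)*(3 + 1) = (-1 + 8)*4 = 7*4 = 28)
(L*f)*61 = (28*(-707/86))*61 = -9898/43*61 = -603778/43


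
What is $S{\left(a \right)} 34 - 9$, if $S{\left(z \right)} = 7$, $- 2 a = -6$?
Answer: $229$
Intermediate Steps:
$a = 3$ ($a = \left(- \frac{1}{2}\right) \left(-6\right) = 3$)
$S{\left(a \right)} 34 - 9 = 7 \cdot 34 - 9 = 238 - 9 = 229$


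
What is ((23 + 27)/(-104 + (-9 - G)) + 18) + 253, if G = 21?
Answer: 18132/67 ≈ 270.63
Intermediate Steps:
((23 + 27)/(-104 + (-9 - G)) + 18) + 253 = ((23 + 27)/(-104 + (-9 - 1*21)) + 18) + 253 = (50/(-104 + (-9 - 21)) + 18) + 253 = (50/(-104 - 30) + 18) + 253 = (50/(-134) + 18) + 253 = (50*(-1/134) + 18) + 253 = (-25/67 + 18) + 253 = 1181/67 + 253 = 18132/67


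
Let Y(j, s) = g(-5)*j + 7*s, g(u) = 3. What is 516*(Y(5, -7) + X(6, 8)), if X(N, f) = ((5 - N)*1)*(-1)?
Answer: -17028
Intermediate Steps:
X(N, f) = -5 + N (X(N, f) = (5 - N)*(-1) = -5 + N)
Y(j, s) = 3*j + 7*s
516*(Y(5, -7) + X(6, 8)) = 516*((3*5 + 7*(-7)) + (-5 + 6)) = 516*((15 - 49) + 1) = 516*(-34 + 1) = 516*(-33) = -17028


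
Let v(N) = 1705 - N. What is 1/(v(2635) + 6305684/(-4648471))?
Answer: -4648471/4329383714 ≈ -0.0010737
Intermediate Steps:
1/(v(2635) + 6305684/(-4648471)) = 1/((1705 - 1*2635) + 6305684/(-4648471)) = 1/((1705 - 2635) + 6305684*(-1/4648471)) = 1/(-930 - 6305684/4648471) = 1/(-4329383714/4648471) = -4648471/4329383714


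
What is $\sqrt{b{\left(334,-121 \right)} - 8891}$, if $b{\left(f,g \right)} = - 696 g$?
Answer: $5 \sqrt{3013} \approx 274.45$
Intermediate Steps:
$\sqrt{b{\left(334,-121 \right)} - 8891} = \sqrt{\left(-696\right) \left(-121\right) - 8891} = \sqrt{84216 - 8891} = \sqrt{75325} = 5 \sqrt{3013}$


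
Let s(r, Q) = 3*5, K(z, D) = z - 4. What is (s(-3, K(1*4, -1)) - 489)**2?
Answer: 224676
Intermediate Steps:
K(z, D) = -4 + z
s(r, Q) = 15
(s(-3, K(1*4, -1)) - 489)**2 = (15 - 489)**2 = (-474)**2 = 224676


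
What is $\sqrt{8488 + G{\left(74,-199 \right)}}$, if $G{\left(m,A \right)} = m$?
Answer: $\sqrt{8562} \approx 92.531$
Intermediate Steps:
$\sqrt{8488 + G{\left(74,-199 \right)}} = \sqrt{8488 + 74} = \sqrt{8562}$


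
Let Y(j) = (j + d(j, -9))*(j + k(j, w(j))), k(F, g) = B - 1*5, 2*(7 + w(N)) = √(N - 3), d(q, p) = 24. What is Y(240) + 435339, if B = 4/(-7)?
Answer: 3480597/7 ≈ 4.9723e+5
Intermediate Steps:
B = -4/7 (B = 4*(-⅐) = -4/7 ≈ -0.57143)
w(N) = -7 + √(-3 + N)/2 (w(N) = -7 + √(N - 3)/2 = -7 + √(-3 + N)/2)
k(F, g) = -39/7 (k(F, g) = -4/7 - 1*5 = -4/7 - 5 = -39/7)
Y(j) = (24 + j)*(-39/7 + j) (Y(j) = (j + 24)*(j - 39/7) = (24 + j)*(-39/7 + j))
Y(240) + 435339 = (-936/7 + 240² + (129/7)*240) + 435339 = (-936/7 + 57600 + 30960/7) + 435339 = 433224/7 + 435339 = 3480597/7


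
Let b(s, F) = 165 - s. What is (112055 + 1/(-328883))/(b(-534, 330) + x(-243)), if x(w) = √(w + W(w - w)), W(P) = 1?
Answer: 25760236210236/160772152369 - 405382830204*I*√2/160772152369 ≈ 160.23 - 3.5659*I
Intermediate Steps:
x(w) = √(1 + w) (x(w) = √(w + 1) = √(1 + w))
(112055 + 1/(-328883))/(b(-534, 330) + x(-243)) = (112055 + 1/(-328883))/((165 - 1*(-534)) + √(1 - 243)) = (112055 - 1/328883)/((165 + 534) + √(-242)) = 36852984564/(328883*(699 + 11*I*√2))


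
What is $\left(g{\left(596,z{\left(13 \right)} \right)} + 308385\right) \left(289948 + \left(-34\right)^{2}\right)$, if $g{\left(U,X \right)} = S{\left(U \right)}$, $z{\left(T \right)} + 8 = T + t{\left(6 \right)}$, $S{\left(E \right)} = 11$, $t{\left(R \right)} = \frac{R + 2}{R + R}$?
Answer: $89775309184$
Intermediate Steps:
$t{\left(R \right)} = \frac{2 + R}{2 R}$
$z{\left(T \right)} = - \frac{22}{3} + T$ ($z{\left(T \right)} = -8 + \left(T + \frac{2 + 6}{2 \cdot 6}\right) = -8 + \left(T + \frac{1}{2} \cdot \frac{1}{6} \cdot 8\right) = -8 + \left(T + \frac{2}{3}\right) = -8 + \left(\frac{2}{3} + T\right) = - \frac{22}{3} + T$)
$g{\left(U,X \right)} = 11$
$\left(g{\left(596,z{\left(13 \right)} \right)} + 308385\right) \left(289948 + \left(-34\right)^{2}\right) = \left(11 + 308385\right) \left(289948 + \left(-34\right)^{2}\right) = 308396 \left(289948 + 1156\right) = 308396 \cdot 291104 = 89775309184$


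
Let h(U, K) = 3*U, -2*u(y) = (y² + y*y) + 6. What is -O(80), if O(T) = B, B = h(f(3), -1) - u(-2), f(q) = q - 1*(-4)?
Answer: -28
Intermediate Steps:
u(y) = -3 - y² (u(y) = -((y² + y*y) + 6)/2 = -((y² + y²) + 6)/2 = -(2*y² + 6)/2 = -(6 + 2*y²)/2 = -3 - y²)
f(q) = 4 + q (f(q) = q + 4 = 4 + q)
B = 28 (B = 3*(4 + 3) - (-3 - 1*(-2)²) = 3*7 - (-3 - 1*4) = 21 - (-3 - 4) = 21 - 1*(-7) = 21 + 7 = 28)
O(T) = 28
-O(80) = -1*28 = -28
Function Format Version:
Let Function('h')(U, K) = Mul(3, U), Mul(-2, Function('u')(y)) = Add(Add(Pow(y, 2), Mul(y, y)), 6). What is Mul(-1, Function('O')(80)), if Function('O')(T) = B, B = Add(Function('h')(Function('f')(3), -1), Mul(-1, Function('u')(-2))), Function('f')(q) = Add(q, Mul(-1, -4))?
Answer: -28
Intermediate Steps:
Function('u')(y) = Add(-3, Mul(-1, Pow(y, 2))) (Function('u')(y) = Mul(Rational(-1, 2), Add(Add(Pow(y, 2), Mul(y, y)), 6)) = Mul(Rational(-1, 2), Add(Add(Pow(y, 2), Pow(y, 2)), 6)) = Mul(Rational(-1, 2), Add(Mul(2, Pow(y, 2)), 6)) = Mul(Rational(-1, 2), Add(6, Mul(2, Pow(y, 2)))) = Add(-3, Mul(-1, Pow(y, 2))))
Function('f')(q) = Add(4, q) (Function('f')(q) = Add(q, 4) = Add(4, q))
B = 28 (B = Add(Mul(3, Add(4, 3)), Mul(-1, Add(-3, Mul(-1, Pow(-2, 2))))) = Add(Mul(3, 7), Mul(-1, Add(-3, Mul(-1, 4)))) = Add(21, Mul(-1, Add(-3, -4))) = Add(21, Mul(-1, -7)) = Add(21, 7) = 28)
Function('O')(T) = 28
Mul(-1, Function('O')(80)) = Mul(-1, 28) = -28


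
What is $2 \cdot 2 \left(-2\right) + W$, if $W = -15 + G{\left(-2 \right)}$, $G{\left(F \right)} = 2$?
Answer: $-21$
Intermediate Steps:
$W = -13$ ($W = -15 + 2 = -13$)
$2 \cdot 2 \left(-2\right) + W = 2 \cdot 2 \left(-2\right) - 13 = 2 \left(-4\right) - 13 = -8 - 13 = -21$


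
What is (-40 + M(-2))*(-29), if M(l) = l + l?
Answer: 1276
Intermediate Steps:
M(l) = 2*l
(-40 + M(-2))*(-29) = (-40 + 2*(-2))*(-29) = (-40 - 4)*(-29) = -44*(-29) = 1276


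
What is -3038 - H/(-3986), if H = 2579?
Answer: -12106889/3986 ≈ -3037.4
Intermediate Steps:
-3038 - H/(-3986) = -3038 - 2579/(-3986) = -3038 - 2579*(-1)/3986 = -3038 - 1*(-2579/3986) = -3038 + 2579/3986 = -12106889/3986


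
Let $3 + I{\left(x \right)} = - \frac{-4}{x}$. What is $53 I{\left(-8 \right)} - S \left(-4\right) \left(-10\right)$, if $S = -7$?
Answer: $\frac{189}{2} \approx 94.5$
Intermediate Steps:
$I{\left(x \right)} = -3 + \frac{4}{x}$ ($I{\left(x \right)} = -3 - - \frac{4}{x} = -3 + \frac{4}{x}$)
$53 I{\left(-8 \right)} - S \left(-4\right) \left(-10\right) = 53 \left(-3 + \frac{4}{-8}\right) - \left(-7\right) \left(-4\right) \left(-10\right) = 53 \left(-3 + 4 \left(- \frac{1}{8}\right)\right) - 28 \left(-10\right) = 53 \left(-3 - \frac{1}{2}\right) - -280 = 53 \left(- \frac{7}{2}\right) + 280 = - \frac{371}{2} + 280 = \frac{189}{2}$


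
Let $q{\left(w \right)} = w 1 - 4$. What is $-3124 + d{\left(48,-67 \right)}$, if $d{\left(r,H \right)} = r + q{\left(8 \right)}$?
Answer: $-3072$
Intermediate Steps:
$q{\left(w \right)} = -4 + w$ ($q{\left(w \right)} = w - 4 = -4 + w$)
$d{\left(r,H \right)} = 4 + r$ ($d{\left(r,H \right)} = r + \left(-4 + 8\right) = r + 4 = 4 + r$)
$-3124 + d{\left(48,-67 \right)} = -3124 + \left(4 + 48\right) = -3124 + 52 = -3072$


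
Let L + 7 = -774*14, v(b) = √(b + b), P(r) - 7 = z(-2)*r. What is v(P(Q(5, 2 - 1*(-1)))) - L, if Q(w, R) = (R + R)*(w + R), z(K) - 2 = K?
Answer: 10843 + √14 ≈ 10847.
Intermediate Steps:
z(K) = 2 + K
Q(w, R) = 2*R*(R + w) (Q(w, R) = (2*R)*(R + w) = 2*R*(R + w))
P(r) = 7 (P(r) = 7 + (2 - 2)*r = 7 + 0*r = 7 + 0 = 7)
v(b) = √2*√b (v(b) = √(2*b) = √2*√b)
L = -10843 (L = -7 - 774*14 = -7 - 10836 = -10843)
v(P(Q(5, 2 - 1*(-1)))) - L = √2*√7 - 1*(-10843) = √14 + 10843 = 10843 + √14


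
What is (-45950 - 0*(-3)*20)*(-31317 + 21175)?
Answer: 466024900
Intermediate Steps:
(-45950 - 0*(-3)*20)*(-31317 + 21175) = (-45950 - 8*0*20)*(-10142) = (-45950 + 0*20)*(-10142) = (-45950 + 0)*(-10142) = -45950*(-10142) = 466024900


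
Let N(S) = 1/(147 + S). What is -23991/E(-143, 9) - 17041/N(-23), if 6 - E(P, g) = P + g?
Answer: -295855751/140 ≈ -2.1133e+6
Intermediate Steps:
E(P, g) = 6 - P - g (E(P, g) = 6 - (P + g) = 6 + (-P - g) = 6 - P - g)
-23991/E(-143, 9) - 17041/N(-23) = -23991/(6 - 1*(-143) - 1*9) - 17041/(1/(147 - 23)) = -23991/(6 + 143 - 9) - 17041/(1/124) = -23991/140 - 17041/1/124 = -23991*1/140 - 17041*124 = -23991/140 - 2113084 = -295855751/140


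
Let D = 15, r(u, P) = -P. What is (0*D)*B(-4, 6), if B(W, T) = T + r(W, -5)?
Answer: 0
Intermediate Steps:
B(W, T) = 5 + T (B(W, T) = T - 1*(-5) = T + 5 = 5 + T)
(0*D)*B(-4, 6) = (0*15)*(5 + 6) = 0*11 = 0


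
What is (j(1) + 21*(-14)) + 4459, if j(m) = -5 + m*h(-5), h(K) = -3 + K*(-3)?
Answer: 4172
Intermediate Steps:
h(K) = -3 - 3*K
j(m) = -5 + 12*m (j(m) = -5 + m*(-3 - 3*(-5)) = -5 + m*(-3 + 15) = -5 + m*12 = -5 + 12*m)
(j(1) + 21*(-14)) + 4459 = ((-5 + 12*1) + 21*(-14)) + 4459 = ((-5 + 12) - 294) + 4459 = (7 - 294) + 4459 = -287 + 4459 = 4172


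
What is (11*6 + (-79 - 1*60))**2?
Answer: 5329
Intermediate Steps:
(11*6 + (-79 - 1*60))**2 = (66 + (-79 - 60))**2 = (66 - 139)**2 = (-73)**2 = 5329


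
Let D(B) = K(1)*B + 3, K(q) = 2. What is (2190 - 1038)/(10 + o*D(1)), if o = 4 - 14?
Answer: -144/5 ≈ -28.800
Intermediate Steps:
D(B) = 3 + 2*B (D(B) = 2*B + 3 = 3 + 2*B)
o = -10
(2190 - 1038)/(10 + o*D(1)) = (2190 - 1038)/(10 - 10*(3 + 2*1)) = 1152/(10 - 10*(3 + 2)) = 1152/(10 - 10*5) = 1152/(10 - 50) = 1152/(-40) = 1152*(-1/40) = -144/5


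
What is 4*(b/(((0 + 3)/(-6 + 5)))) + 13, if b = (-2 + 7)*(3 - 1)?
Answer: -⅓ ≈ -0.33333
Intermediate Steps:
b = 10 (b = 5*2 = 10)
4*(b/(((0 + 3)/(-6 + 5)))) + 13 = 4*(10/(((0 + 3)/(-6 + 5)))) + 13 = 4*(10/((3/(-1)))) + 13 = 4*(10/((3*(-1)))) + 13 = 4*(10/(-3)) + 13 = 4*(10*(-⅓)) + 13 = 4*(-10/3) + 13 = -40/3 + 13 = -⅓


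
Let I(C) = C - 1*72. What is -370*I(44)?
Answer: 10360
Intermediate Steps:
I(C) = -72 + C (I(C) = C - 72 = -72 + C)
-370*I(44) = -370*(-72 + 44) = -370*(-28) = 10360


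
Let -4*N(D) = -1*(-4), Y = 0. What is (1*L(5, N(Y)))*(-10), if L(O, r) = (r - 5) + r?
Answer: 70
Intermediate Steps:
N(D) = -1 (N(D) = -(-1)*(-4)/4 = -1/4*4 = -1)
L(O, r) = -5 + 2*r (L(O, r) = (-5 + r) + r = -5 + 2*r)
(1*L(5, N(Y)))*(-10) = (1*(-5 + 2*(-1)))*(-10) = (1*(-5 - 2))*(-10) = (1*(-7))*(-10) = -7*(-10) = 70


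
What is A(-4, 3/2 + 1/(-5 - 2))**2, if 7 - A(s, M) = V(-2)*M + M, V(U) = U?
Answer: 13689/196 ≈ 69.842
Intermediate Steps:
A(s, M) = 7 + M (A(s, M) = 7 - (-2*M + M) = 7 - (-1)*M = 7 + M)
A(-4, 3/2 + 1/(-5 - 2))**2 = (7 + (3/2 + 1/(-5 - 2)))**2 = (7 + (3*(1/2) + 1/(-7)))**2 = (7 + (3/2 + 1*(-1/7)))**2 = (7 + (3/2 - 1/7))**2 = (7 + 19/14)**2 = (117/14)**2 = 13689/196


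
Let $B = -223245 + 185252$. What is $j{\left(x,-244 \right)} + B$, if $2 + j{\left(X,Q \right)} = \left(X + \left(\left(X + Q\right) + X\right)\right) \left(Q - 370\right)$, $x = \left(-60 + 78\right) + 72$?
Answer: $-53959$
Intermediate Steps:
$x = 90$ ($x = 18 + 72 = 90$)
$B = -37993$
$j{\left(X,Q \right)} = -2 + \left(-370 + Q\right) \left(Q + 3 X\right)$ ($j{\left(X,Q \right)} = -2 + \left(X + \left(\left(X + Q\right) + X\right)\right) \left(Q - 370\right) = -2 + \left(X + \left(\left(Q + X\right) + X\right)\right) \left(-370 + Q\right) = -2 + \left(X + \left(Q + 2 X\right)\right) \left(-370 + Q\right) = -2 + \left(Q + 3 X\right) \left(-370 + Q\right) = -2 + \left(-370 + Q\right) \left(Q + 3 X\right)$)
$j{\left(x,-244 \right)} + B = \left(-2 + \left(-244\right)^{2} - 99900 - -90280 + 3 \left(-244\right) 90\right) - 37993 = \left(-2 + 59536 - 99900 + 90280 - 65880\right) - 37993 = -15966 - 37993 = -53959$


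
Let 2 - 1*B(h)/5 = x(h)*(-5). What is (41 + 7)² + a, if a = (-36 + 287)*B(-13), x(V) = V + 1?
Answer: -70486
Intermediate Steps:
x(V) = 1 + V
B(h) = 35 + 25*h (B(h) = 10 - 5*(1 + h)*(-5) = 10 - 5*(-5 - 5*h) = 10 + (25 + 25*h) = 35 + 25*h)
a = -72790 (a = (-36 + 287)*(35 + 25*(-13)) = 251*(35 - 325) = 251*(-290) = -72790)
(41 + 7)² + a = (41 + 7)² - 72790 = 48² - 72790 = 2304 - 72790 = -70486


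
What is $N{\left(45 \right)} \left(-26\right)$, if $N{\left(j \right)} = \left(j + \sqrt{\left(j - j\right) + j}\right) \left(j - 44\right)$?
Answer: $-1170 - 78 \sqrt{5} \approx -1344.4$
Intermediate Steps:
$N{\left(j \right)} = \left(-44 + j\right) \left(j + \sqrt{j}\right)$ ($N{\left(j \right)} = \left(j + \sqrt{0 + j}\right) \left(-44 + j\right) = \left(j + \sqrt{j}\right) \left(-44 + j\right) = \left(-44 + j\right) \left(j + \sqrt{j}\right)$)
$N{\left(45 \right)} \left(-26\right) = \left(45^{2} + 45^{\frac{3}{2}} - 1980 - 44 \sqrt{45}\right) \left(-26\right) = \left(2025 + 135 \sqrt{5} - 1980 - 44 \cdot 3 \sqrt{5}\right) \left(-26\right) = \left(2025 + 135 \sqrt{5} - 1980 - 132 \sqrt{5}\right) \left(-26\right) = \left(45 + 3 \sqrt{5}\right) \left(-26\right) = -1170 - 78 \sqrt{5}$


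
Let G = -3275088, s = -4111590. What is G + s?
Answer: -7386678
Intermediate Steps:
G + s = -3275088 - 4111590 = -7386678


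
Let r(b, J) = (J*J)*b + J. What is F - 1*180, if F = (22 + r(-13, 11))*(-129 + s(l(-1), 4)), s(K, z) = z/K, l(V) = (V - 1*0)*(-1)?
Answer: 192320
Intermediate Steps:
l(V) = -V (l(V) = (V + 0)*(-1) = V*(-1) = -V)
r(b, J) = J + b*J**2 (r(b, J) = J**2*b + J = b*J**2 + J = J + b*J**2)
F = 192500 (F = (22 + 11*(1 + 11*(-13)))*(-129 + 4/((-1*(-1)))) = (22 + 11*(1 - 143))*(-129 + 4/1) = (22 + 11*(-142))*(-129 + 4*1) = (22 - 1562)*(-129 + 4) = -1540*(-125) = 192500)
F - 1*180 = 192500 - 1*180 = 192500 - 180 = 192320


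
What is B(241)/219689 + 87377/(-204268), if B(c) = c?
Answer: -19146537165/44875432652 ≈ -0.42666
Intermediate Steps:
B(241)/219689 + 87377/(-204268) = 241/219689 + 87377/(-204268) = 241*(1/219689) + 87377*(-1/204268) = 241/219689 - 87377/204268 = -19146537165/44875432652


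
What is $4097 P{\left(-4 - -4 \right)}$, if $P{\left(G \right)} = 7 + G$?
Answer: $28679$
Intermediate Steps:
$4097 P{\left(-4 - -4 \right)} = 4097 \left(7 - 0\right) = 4097 \left(7 + \left(-4 + 4\right)\right) = 4097 \left(7 + 0\right) = 4097 \cdot 7 = 28679$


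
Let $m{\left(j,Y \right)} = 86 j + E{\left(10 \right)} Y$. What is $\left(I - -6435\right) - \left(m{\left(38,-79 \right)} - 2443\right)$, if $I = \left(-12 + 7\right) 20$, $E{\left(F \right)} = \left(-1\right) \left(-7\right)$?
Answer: $6063$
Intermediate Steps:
$E{\left(F \right)} = 7$
$I = -100$ ($I = \left(-5\right) 20 = -100$)
$m{\left(j,Y \right)} = 7 Y + 86 j$ ($m{\left(j,Y \right)} = 86 j + 7 Y = 7 Y + 86 j$)
$\left(I - -6435\right) - \left(m{\left(38,-79 \right)} - 2443\right) = \left(-100 - -6435\right) - \left(\left(7 \left(-79\right) + 86 \cdot 38\right) - 2443\right) = \left(-100 + 6435\right) - \left(\left(-553 + 3268\right) - 2443\right) = 6335 - \left(2715 - 2443\right) = 6335 - 272 = 6063$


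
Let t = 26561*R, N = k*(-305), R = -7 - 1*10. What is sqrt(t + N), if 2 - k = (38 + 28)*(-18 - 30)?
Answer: I*sqrt(1418387) ≈ 1191.0*I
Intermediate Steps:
k = 3170 (k = 2 - (38 + 28)*(-18 - 30) = 2 - 66*(-48) = 2 - 1*(-3168) = 2 + 3168 = 3170)
R = -17 (R = -7 - 10 = -17)
N = -966850 (N = 3170*(-305) = -966850)
t = -451537 (t = 26561*(-17) = -451537)
sqrt(t + N) = sqrt(-451537 - 966850) = sqrt(-1418387) = I*sqrt(1418387)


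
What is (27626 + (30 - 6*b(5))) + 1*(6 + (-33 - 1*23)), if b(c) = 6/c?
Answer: 137994/5 ≈ 27599.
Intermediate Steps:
(27626 + (30 - 6*b(5))) + 1*(6 + (-33 - 1*23)) = (27626 + (30 - 36/5)) + 1*(6 + (-33 - 1*23)) = (27626 + (30 - 36/5)) + 1*(6 + (-33 - 23)) = (27626 + (30 - 6*6/5)) + 1*(6 - 56) = (27626 + (30 - 36/5)) + 1*(-50) = (27626 + 114/5) - 50 = 138244/5 - 50 = 137994/5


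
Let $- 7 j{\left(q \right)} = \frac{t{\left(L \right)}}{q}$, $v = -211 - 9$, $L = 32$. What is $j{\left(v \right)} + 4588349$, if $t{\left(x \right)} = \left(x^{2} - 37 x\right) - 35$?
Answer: $\frac{1413211453}{308} \approx 4.5884 \cdot 10^{6}$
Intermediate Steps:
$v = -220$
$t{\left(x \right)} = -35 + x^{2} - 37 x$
$j{\left(q \right)} = \frac{195}{7 q}$ ($j{\left(q \right)} = - \frac{\left(-35 + 32^{2} - 1184\right) \frac{1}{q}}{7} = - \frac{\left(-35 + 1024 - 1184\right) \frac{1}{q}}{7} = - \frac{\left(-195\right) \frac{1}{q}}{7} = \frac{195}{7 q}$)
$j{\left(v \right)} + 4588349 = \frac{195}{7 \left(-220\right)} + 4588349 = \frac{195}{7} \left(- \frac{1}{220}\right) + 4588349 = - \frac{39}{308} + 4588349 = \frac{1413211453}{308}$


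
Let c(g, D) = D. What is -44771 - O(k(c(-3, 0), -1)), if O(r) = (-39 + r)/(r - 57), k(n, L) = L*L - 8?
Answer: -1432695/32 ≈ -44772.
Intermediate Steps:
k(n, L) = -8 + L² (k(n, L) = L² - 8 = -8 + L²)
O(r) = (-39 + r)/(-57 + r)
-44771 - O(k(c(-3, 0), -1)) = -44771 - (-39 + (-8 + (-1)²))/(-57 + (-8 + (-1)²)) = -44771 - (-39 + (-8 + 1))/(-57 + (-8 + 1)) = -44771 - (-39 - 7)/(-57 - 7) = -44771 - (-46)/(-64) = -44771 - (-1)*(-46)/64 = -44771 - 1*23/32 = -44771 - 23/32 = -1432695/32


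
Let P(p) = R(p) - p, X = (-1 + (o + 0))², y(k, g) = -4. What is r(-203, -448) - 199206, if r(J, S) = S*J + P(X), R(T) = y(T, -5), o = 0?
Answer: -108267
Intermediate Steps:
R(T) = -4
X = 1 (X = (-1 + (0 + 0))² = (-1 + 0)² = (-1)² = 1)
P(p) = -4 - p
r(J, S) = -5 + J*S (r(J, S) = S*J + (-4 - 1*1) = J*S + (-4 - 1) = J*S - 5 = -5 + J*S)
r(-203, -448) - 199206 = (-5 - 203*(-448)) - 199206 = (-5 + 90944) - 199206 = 90939 - 199206 = -108267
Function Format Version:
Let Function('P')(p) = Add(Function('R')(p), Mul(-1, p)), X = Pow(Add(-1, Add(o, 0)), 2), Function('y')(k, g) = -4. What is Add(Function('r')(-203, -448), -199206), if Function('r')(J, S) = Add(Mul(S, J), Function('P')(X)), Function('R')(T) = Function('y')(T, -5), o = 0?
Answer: -108267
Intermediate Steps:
Function('R')(T) = -4
X = 1 (X = Pow(Add(-1, Add(0, 0)), 2) = Pow(Add(-1, 0), 2) = Pow(-1, 2) = 1)
Function('P')(p) = Add(-4, Mul(-1, p))
Function('r')(J, S) = Add(-5, Mul(J, S)) (Function('r')(J, S) = Add(Mul(S, J), Add(-4, Mul(-1, 1))) = Add(Mul(J, S), Add(-4, -1)) = Add(Mul(J, S), -5) = Add(-5, Mul(J, S)))
Add(Function('r')(-203, -448), -199206) = Add(Add(-5, Mul(-203, -448)), -199206) = Add(Add(-5, 90944), -199206) = Add(90939, -199206) = -108267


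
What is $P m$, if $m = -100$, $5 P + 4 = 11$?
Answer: $-140$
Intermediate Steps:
$P = \frac{7}{5}$ ($P = - \frac{4}{5} + \frac{1}{5} \cdot 11 = - \frac{4}{5} + \frac{11}{5} = \frac{7}{5} \approx 1.4$)
$P m = \frac{7}{5} \left(-100\right) = -140$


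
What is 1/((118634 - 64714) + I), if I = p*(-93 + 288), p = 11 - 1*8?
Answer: 1/54505 ≈ 1.8347e-5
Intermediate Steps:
p = 3 (p = 11 - 8 = 3)
I = 585 (I = 3*(-93 + 288) = 3*195 = 585)
1/((118634 - 64714) + I) = 1/((118634 - 64714) + 585) = 1/(53920 + 585) = 1/54505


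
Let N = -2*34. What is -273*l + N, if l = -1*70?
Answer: 19042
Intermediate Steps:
l = -70
N = -68
-273*l + N = -273*(-70) - 68 = 19110 - 68 = 19042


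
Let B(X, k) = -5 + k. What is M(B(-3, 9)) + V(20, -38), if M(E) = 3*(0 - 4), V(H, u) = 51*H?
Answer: 1008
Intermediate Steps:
M(E) = -12 (M(E) = 3*(-4) = -12)
M(B(-3, 9)) + V(20, -38) = -12 + 51*20 = -12 + 1020 = 1008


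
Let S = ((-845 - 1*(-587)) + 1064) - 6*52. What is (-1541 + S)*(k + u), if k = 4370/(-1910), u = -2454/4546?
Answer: 1285357926/434143 ≈ 2960.7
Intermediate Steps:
u = -1227/2273 (u = -2454*1/4546 = -1227/2273 ≈ -0.53981)
S = 494 (S = ((-845 + 587) + 1064) - 312 = (-258 + 1064) - 312 = 806 - 312 = 494)
k = -437/191 (k = 4370*(-1/1910) = -437/191 ≈ -2.2880)
(-1541 + S)*(k + u) = (-1541 + 494)*(-437/191 - 1227/2273) = -1047*(-1227658/434143) = 1285357926/434143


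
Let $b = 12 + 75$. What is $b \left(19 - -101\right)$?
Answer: $10440$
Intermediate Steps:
$b = 87$
$b \left(19 - -101\right) = 87 \left(19 - -101\right) = 87 \left(19 + 101\right) = 87 \cdot 120 = 10440$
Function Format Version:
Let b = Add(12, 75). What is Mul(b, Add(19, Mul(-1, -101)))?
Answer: 10440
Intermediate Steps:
b = 87
Mul(b, Add(19, Mul(-1, -101))) = Mul(87, Add(19, Mul(-1, -101))) = Mul(87, Add(19, 101)) = Mul(87, 120) = 10440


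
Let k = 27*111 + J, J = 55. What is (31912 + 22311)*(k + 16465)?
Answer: 1058270291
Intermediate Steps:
k = 3052 (k = 27*111 + 55 = 2997 + 55 = 3052)
(31912 + 22311)*(k + 16465) = (31912 + 22311)*(3052 + 16465) = 54223*19517 = 1058270291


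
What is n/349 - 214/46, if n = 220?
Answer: -32283/8027 ≈ -4.0218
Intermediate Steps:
n/349 - 214/46 = 220/349 - 214/46 = 220*(1/349) - 214*1/46 = 220/349 - 107/23 = -32283/8027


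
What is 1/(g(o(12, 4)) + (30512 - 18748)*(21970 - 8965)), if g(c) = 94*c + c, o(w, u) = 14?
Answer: 1/152992150 ≈ 6.5363e-9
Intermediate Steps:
g(c) = 95*c
1/(g(o(12, 4)) + (30512 - 18748)*(21970 - 8965)) = 1/(95*14 + (30512 - 18748)*(21970 - 8965)) = 1/(1330 + 11764*13005) = 1/(1330 + 152990820) = 1/152992150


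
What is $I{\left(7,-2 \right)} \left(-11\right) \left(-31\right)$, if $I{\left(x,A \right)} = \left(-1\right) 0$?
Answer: $0$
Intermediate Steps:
$I{\left(x,A \right)} = 0$
$I{\left(7,-2 \right)} \left(-11\right) \left(-31\right) = 0 \left(-11\right) \left(-31\right) = 0 \left(-31\right) = 0$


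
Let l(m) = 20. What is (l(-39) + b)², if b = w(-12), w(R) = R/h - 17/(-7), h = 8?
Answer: 85849/196 ≈ 438.00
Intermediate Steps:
w(R) = 17/7 + R/8 (w(R) = R/8 - 17/(-7) = R*(⅛) - 17*(-⅐) = R/8 + 17/7 = 17/7 + R/8)
b = 13/14 (b = 17/7 + (⅛)*(-12) = 17/7 - 3/2 = 13/14 ≈ 0.92857)
(l(-39) + b)² = (20 + 13/14)² = (293/14)² = 85849/196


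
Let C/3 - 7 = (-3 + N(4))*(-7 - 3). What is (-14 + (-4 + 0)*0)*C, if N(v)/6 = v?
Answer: 8526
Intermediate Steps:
N(v) = 6*v
C = -609 (C = 21 + 3*((-3 + 6*4)*(-7 - 3)) = 21 + 3*((-3 + 24)*(-10)) = 21 + 3*(21*(-10)) = 21 + 3*(-210) = 21 - 630 = -609)
(-14 + (-4 + 0)*0)*C = (-14 + (-4 + 0)*0)*(-609) = (-14 - 4*0)*(-609) = (-14 + 0)*(-609) = -14*(-609) = 8526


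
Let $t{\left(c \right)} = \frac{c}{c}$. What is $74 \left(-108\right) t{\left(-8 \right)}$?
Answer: $-7992$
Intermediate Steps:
$t{\left(c \right)} = 1$
$74 \left(-108\right) t{\left(-8 \right)} = 74 \left(-108\right) 1 = \left(-7992\right) 1 = -7992$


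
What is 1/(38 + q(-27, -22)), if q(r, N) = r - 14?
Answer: -⅓ ≈ -0.33333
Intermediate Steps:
q(r, N) = -14 + r
1/(38 + q(-27, -22)) = 1/(38 + (-14 - 27)) = 1/(38 - 41) = 1/(-3) = -⅓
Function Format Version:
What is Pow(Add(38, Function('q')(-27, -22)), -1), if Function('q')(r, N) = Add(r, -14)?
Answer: Rational(-1, 3) ≈ -0.33333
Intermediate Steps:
Function('q')(r, N) = Add(-14, r)
Pow(Add(38, Function('q')(-27, -22)), -1) = Pow(Add(38, Add(-14, -27)), -1) = Pow(Add(38, -41), -1) = Pow(-3, -1) = Rational(-1, 3)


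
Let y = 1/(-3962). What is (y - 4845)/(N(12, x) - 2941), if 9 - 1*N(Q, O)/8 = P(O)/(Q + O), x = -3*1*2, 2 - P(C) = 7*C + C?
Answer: 57587673/34893334 ≈ 1.6504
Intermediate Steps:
P(C) = 2 - 8*C (P(C) = 2 - (7*C + C) = 2 - 8*C)
y = -1/3962 ≈ -0.00025240
x = -6 (x = -3*2 = -6)
N(Q, O) = 72 - 8*(2 - 8*O)/(O + Q) (N(Q, O) = 72 - 8*(2 - 8*O)/(Q + O) = 72 - 8*(2 - 8*O)/(O + Q))
(y - 4845)/(N(12, x) - 2941) = (-1/3962 - 4845)/(8*(-2 + 9*12 + 17*(-6))/(-6 + 12) - 2941) = -19195891/(3962*(8*(-2 + 108 - 102)/6 - 2941)) = -19195891/(3962*(8*(⅙)*4 - 2941)) = -19195891/(3962*(16/3 - 2941)) = -19195891/(3962*(-8807/3)) = -19195891/3962*(-3/8807) = 57587673/34893334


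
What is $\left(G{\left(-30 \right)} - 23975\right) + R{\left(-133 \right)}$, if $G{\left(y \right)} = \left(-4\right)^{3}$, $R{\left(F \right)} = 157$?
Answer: $-23882$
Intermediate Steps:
$G{\left(y \right)} = -64$
$\left(G{\left(-30 \right)} - 23975\right) + R{\left(-133 \right)} = \left(-64 - 23975\right) + 157 = -24039 + 157 = -23882$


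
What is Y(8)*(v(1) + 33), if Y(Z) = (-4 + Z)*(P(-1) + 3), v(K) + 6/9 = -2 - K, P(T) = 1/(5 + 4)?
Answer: 9856/27 ≈ 365.04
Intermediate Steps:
P(T) = ⅑ (P(T) = 1/9 = ⅑)
v(K) = -8/3 - K (v(K) = -⅔ + (-2 - K) = -8/3 - K)
Y(Z) = -112/9 + 28*Z/9 (Y(Z) = (-4 + Z)*(⅑ + 3) = (-4 + Z)*(28/9) = -112/9 + 28*Z/9)
Y(8)*(v(1) + 33) = (-112/9 + (28/9)*8)*((-8/3 - 1*1) + 33) = (-112/9 + 224/9)*((-8/3 - 1) + 33) = 112*(-11/3 + 33)/9 = (112/9)*(88/3) = 9856/27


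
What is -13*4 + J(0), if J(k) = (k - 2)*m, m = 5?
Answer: -62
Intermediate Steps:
J(k) = -10 + 5*k (J(k) = (k - 2)*5 = (-2 + k)*5 = -10 + 5*k)
-13*4 + J(0) = -13*4 + (-10 + 5*0) = -52 + (-10 + 0) = -52 - 10 = -62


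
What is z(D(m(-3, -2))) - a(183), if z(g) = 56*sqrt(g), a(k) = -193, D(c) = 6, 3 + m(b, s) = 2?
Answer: 193 + 56*sqrt(6) ≈ 330.17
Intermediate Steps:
m(b, s) = -1 (m(b, s) = -3 + 2 = -1)
z(D(m(-3, -2))) - a(183) = 56*sqrt(6) - 1*(-193) = 56*sqrt(6) + 193 = 193 + 56*sqrt(6)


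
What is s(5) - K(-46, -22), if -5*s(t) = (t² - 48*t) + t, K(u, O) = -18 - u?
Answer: 14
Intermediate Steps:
s(t) = -t²/5 + 47*t/5 (s(t) = -((t² - 48*t) + t)/5 = -(t² - 47*t)/5 = -t²/5 + 47*t/5)
s(5) - K(-46, -22) = (⅕)*5*(47 - 1*5) - (-18 - 1*(-46)) = (⅕)*5*(47 - 5) - (-18 + 46) = (⅕)*5*42 - 1*28 = 42 - 28 = 14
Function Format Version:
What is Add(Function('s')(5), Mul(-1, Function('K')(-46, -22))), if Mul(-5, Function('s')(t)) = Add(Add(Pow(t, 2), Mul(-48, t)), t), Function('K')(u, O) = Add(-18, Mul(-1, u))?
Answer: 14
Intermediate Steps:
Function('s')(t) = Add(Mul(Rational(-1, 5), Pow(t, 2)), Mul(Rational(47, 5), t)) (Function('s')(t) = Mul(Rational(-1, 5), Add(Add(Pow(t, 2), Mul(-48, t)), t)) = Mul(Rational(-1, 5), Add(Pow(t, 2), Mul(-47, t))) = Add(Mul(Rational(-1, 5), Pow(t, 2)), Mul(Rational(47, 5), t)))
Add(Function('s')(5), Mul(-1, Function('K')(-46, -22))) = Add(Mul(Rational(1, 5), 5, Add(47, Mul(-1, 5))), Mul(-1, Add(-18, Mul(-1, -46)))) = Add(Mul(Rational(1, 5), 5, Add(47, -5)), Mul(-1, Add(-18, 46))) = Add(Mul(Rational(1, 5), 5, 42), Mul(-1, 28)) = Add(42, -28) = 14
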